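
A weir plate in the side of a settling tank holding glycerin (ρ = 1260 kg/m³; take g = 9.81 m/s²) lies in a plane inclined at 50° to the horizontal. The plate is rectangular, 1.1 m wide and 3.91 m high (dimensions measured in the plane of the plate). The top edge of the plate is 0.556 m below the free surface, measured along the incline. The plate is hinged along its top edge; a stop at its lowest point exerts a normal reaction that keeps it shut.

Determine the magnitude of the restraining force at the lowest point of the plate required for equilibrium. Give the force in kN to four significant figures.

P ≈ 64.40 kN

γ = ρg = 1260 × 9.81 / 1000 = 12.3606 kN/m³.
Let θ = 50° be the plate's angle to the horizontal; measure y along the incline from where the plane meets the free surface. Vertical depth h = y·sinθ with sinθ = 0.766044.
The centroid lies 3.91/2 = 1.955 m below the top edge, so y_c = 0.556 + 1.955 = 2.511 m and h_c = 2.511 × 0.766044 = 1.92354 m.
A = 1.1 × 3.91 = 4.301 m².
Resultant F = γ·h_c·A = 12.3606 × 1.92354 × 4.301 = 102.261 kN.
I_c = b·h³/12 = 1.1 × 3.91³/12 = 5.47951 m⁴.
Centre of pressure: y_p = y_c + I_c/(y_c·A) = 2.511 + 5.47951/(2.511 × 4.301) = 2.511 + 0.507371 = 3.01837 m along the plane.
The resultant acts 1.955 + 0.507371 = 2.46237 m (along the plate) below the hinge at the top edge, so the moment about the hinge is M = F × 2.46237 = 102.261 × 2.46237 = 251.804 kN·m.
A normal force at the bottom, 3.91 m from the hinge, must supply this moment: P = 251.804/3.91 = 64.4 kN.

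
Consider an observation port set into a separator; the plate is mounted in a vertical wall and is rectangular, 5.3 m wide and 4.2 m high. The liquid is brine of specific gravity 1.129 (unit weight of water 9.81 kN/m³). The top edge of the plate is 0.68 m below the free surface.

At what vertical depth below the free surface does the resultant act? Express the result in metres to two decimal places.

γ = 1.129 × 9.81 = 11.07549 kN/m³.
The centroid lies 4.2/2 = 2.1 m below the top edge, so the centroid depth is h_c = 0.68 + 2.1 = 2.78 m.
A = 5.3 × 4.2 = 22.26 m².
Resultant F = γ·h_c·A = 11.07549 × 2.78 × 22.26 = 685.382 kN.
I_c = b·h³/12 = 5.3 × 4.2³/12 = 32.7222 m⁴.
Centre of pressure: y_p = y_c + I_c/(y_c·A) = 2.78 + 32.7222/(2.78 × 22.26) = 2.78 + 0.528777 = 3.30878 m along the plane.

h_p = 3.31 m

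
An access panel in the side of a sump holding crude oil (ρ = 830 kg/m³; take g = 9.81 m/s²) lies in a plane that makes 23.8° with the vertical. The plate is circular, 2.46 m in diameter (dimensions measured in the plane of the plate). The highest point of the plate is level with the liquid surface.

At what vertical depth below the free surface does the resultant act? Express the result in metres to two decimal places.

γ = ρg = 830 × 9.81 / 1000 = 8.1423 kN/m³.
The plate makes 23.8° with the vertical, i.e. θ = 90° − 23.8° = 66.2° to the horizontal. Measuring y along the incline from the free-surface line, vertical depth h = y·sinθ with sinθ = 0.914960.
The centroid is at the centre, 1.23 m below the top of the plate, so y_c = 1.23 m and h_c = 1.23 × 0.914960 = 1.1254 m.
A = π(1.23)² = 4.75292 m².
Resultant F = γ·h_c·A = 8.1423 × 1.1254 × 4.75292 = 43.5526 kN.
I_c = πr⁴/4 = π × 1.23⁴/4 = 1.79767 m⁴.
Centre of pressure: y_p = y_c + I_c/(y_c·A) = 1.23 + 1.79767/(1.23 × 4.75292) = 1.23 + 0.307499 = 1.5375 m along the plane.
Vertically, h_p = y_p·sinθ = 1.5375 × 0.914960 = 1.40675 m.

h_p = 1.41 m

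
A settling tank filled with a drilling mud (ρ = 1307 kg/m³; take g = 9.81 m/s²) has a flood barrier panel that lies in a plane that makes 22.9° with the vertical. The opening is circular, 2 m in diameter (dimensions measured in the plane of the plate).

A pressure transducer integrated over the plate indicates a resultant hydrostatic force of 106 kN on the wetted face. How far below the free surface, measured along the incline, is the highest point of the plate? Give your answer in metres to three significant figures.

y_top ≈ 1.86 m

γ = ρg = 1307 × 9.81 / 1000 = 12.82167 kN/m³.
A = π(1)² = 3.14159 m².
From F = γ·h_c·A, the centroid depth is h_c = 106/(12.82167 × 3.14159) = 2.63155 m.
The plate makes 22.9° with the vertical, i.e. θ = 90° − 22.9° = 67.1° to the horizontal. Measuring y along the incline from the free-surface line, vertical depth h = y·sinθ with sinθ = 0.921185.
Along the incline, y_c = h_c/sinθ = 2.63155/0.921185 = 2.8567 m.
The centroid is at the centre, 1 m below the top of the plate, so the highest point sits at y_top = 2.8567 − 1 = 1.8567 m along the incline.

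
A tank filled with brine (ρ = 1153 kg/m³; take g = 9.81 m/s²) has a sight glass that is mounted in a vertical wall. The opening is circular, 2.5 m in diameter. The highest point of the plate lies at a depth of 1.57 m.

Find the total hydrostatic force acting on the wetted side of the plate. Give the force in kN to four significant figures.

F ≈ 156.6 kN

γ = ρg = 1153 × 9.81 / 1000 = 11.31093 kN/m³.
The centroid is at the centre, 1.25 m below the top of the plate, so the centroid depth is h_c = 1.57 + 1.25 = 2.82 m.
A = π(1.25)² = 4.90874 m².
Resultant F = γ·h_c·A = 11.31093 × 2.82 × 4.90874 = 156.573 kN.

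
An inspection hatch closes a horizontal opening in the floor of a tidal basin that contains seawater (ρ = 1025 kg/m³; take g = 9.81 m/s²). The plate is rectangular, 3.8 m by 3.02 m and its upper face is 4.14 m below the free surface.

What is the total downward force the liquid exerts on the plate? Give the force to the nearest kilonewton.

F ≈ 478 kN

γ = ρg = 1025 × 9.81 / 1000 = 10.05525 kN/m³.
The plate is horizontal, so pressure is uniform at p = γ·h = 10.05525 × 4.14 = 41.6287 kN/m².
A = 3.8 × 3.02 = 11.476 m².
F = p·A = 41.6287 × 11.476 = 477.731 kN.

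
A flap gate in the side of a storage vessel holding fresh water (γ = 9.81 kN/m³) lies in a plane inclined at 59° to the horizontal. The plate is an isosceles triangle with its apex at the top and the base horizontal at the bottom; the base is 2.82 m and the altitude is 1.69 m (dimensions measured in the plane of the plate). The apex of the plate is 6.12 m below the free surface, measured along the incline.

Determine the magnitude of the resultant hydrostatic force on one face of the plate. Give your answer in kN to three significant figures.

γ = 9.81 kN/m³.
Let θ = 59° be the plate's angle to the horizontal; measure y along the incline from where the plane meets the free surface. Vertical depth h = y·sinθ with sinθ = 0.857167.
With the apex up, the centroid sits 2h/3 = 2 × 1.69/3 = 1.12667 m below the apex, so y_c = 6.12 + 1.12667 = 7.24667 m and h_c = 7.24667 × 0.857167 = 6.21161 m.
A = ½ × 2.82 × 1.69 = 2.3829 m².
Resultant F = γ·h_c·A = 9.81 × 6.21161 × 2.3829 = 145.204 kN.

F ≈ 145 kN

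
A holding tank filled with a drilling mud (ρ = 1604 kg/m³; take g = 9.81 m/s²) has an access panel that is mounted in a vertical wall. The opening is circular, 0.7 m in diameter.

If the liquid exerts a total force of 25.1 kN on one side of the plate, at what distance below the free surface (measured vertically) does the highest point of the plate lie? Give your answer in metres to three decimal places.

γ = ρg = 1604 × 9.81 / 1000 = 15.73524 kN/m³.
A = π(0.35)² = 0.384845 m².
From F = γ·h_c·A, the centroid depth is h_c = 25.1/(15.73524 × 0.384845) = 4.1449 m.
The centroid is at the centre, 0.35 m below the top of the plate, so the highest point sits at h_top = 4.1449 − 0.35 = 3.7949 m below the surface.

d_top ≈ 3.795 m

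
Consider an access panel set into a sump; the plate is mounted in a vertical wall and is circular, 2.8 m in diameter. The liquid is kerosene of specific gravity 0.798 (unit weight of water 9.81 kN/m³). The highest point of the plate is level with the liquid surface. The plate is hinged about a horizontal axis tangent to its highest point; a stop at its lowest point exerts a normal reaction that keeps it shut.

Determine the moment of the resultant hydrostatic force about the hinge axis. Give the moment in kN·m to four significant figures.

M ≈ 118.1 kN·m

γ = 0.798 × 9.81 = 7.82838 kN/m³.
The centroid is at the centre, 1.4 m below the top of the plate, so the centroid depth is h_c = 1.4 m.
A = π(1.4)² = 6.15752 m².
Resultant F = γ·h_c·A = 7.82838 × 1.4 × 6.15752 = 67.4848 kN.
I_c = πr⁴/4 = π × 1.4⁴/4 = 3.01719 m⁴.
Centre of pressure: y_p = y_c + I_c/(y_c·A) = 1.4 + 3.01719/(1.4 × 6.15752) = 1.4 + 0.350001 = 1.75 m along the plane.
The resultant acts 1.4 + 0.350001 = 1.75 m (along the plate) below the hinge at the top edge, so the moment about the hinge is M = F × 1.75 = 67.4848 × 1.75 = 118.098 kN·m.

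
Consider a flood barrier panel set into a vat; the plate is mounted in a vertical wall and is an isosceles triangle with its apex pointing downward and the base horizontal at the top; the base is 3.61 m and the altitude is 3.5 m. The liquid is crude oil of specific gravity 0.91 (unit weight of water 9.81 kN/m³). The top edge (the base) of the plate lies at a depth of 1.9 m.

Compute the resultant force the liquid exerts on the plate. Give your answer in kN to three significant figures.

γ = 0.91 × 9.81 = 8.9271 kN/m³.
With the apex down, the centroid sits h/3 = 3.5/3 = 1.16667 m below the base (the top edge), so the centroid depth is h_c = 1.9 + 1.16667 = 3.06667 m.
A = ½ × 3.61 × 3.5 = 6.3175 m².
Resultant F = γ·h_c·A = 8.9271 × 3.06667 × 6.3175 = 172.951 kN.

F ≈ 173 kN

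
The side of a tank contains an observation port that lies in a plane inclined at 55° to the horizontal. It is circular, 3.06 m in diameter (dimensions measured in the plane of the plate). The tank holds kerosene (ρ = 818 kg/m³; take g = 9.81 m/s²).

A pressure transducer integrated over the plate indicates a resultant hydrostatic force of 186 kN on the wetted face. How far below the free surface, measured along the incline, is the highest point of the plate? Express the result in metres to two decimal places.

γ = ρg = 818 × 9.81 / 1000 = 8.02458 kN/m³.
A = π(1.53)² = 7.35415 m².
From F = γ·h_c·A, the centroid depth is h_c = 186/(8.02458 × 7.35415) = 3.1518 m.
Let θ = 55° be the plate's angle to the horizontal; measure y along the incline from where the plane meets the free surface. Vertical depth h = y·sinθ with sinθ = 0.819152.
Along the incline, y_c = h_c/sinθ = 3.1518/0.819152 = 3.84764 m.
The centroid is at the centre, 1.53 m below the top of the plate, so the highest point sits at y_top = 3.84764 − 1.53 = 2.31764 m along the incline.

y_top ≈ 2.32 m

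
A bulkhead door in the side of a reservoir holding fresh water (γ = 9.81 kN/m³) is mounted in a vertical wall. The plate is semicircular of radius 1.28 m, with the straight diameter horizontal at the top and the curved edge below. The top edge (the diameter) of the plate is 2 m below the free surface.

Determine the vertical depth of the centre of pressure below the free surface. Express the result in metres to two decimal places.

h_p = 2.59 m

γ = 9.81 kN/m³.
The centroid of a semicircle lies 4r/(3π) = 0.543249 m from the diameter, here below the top edge, so the centroid depth is h_c = 2 + 0.543249 = 2.54325 m.
A = πr²/2 = π × 1.28²/2 = 2.57359 m².
Resultant F = γ·h_c·A = 9.81 × 2.54325 × 2.57359 = 64.2092 kN.
I_c = (π/8 − 8/(9π))·r⁴ = 0.109757 × 1.28⁴ = 0.294627 m⁴.
Centre of pressure: y_p = y_c + I_c/(y_c·A) = 2.54325 + 0.294627/(2.54325 × 2.57359) = 2.54325 + 0.0450136 = 2.58826 m along the plane.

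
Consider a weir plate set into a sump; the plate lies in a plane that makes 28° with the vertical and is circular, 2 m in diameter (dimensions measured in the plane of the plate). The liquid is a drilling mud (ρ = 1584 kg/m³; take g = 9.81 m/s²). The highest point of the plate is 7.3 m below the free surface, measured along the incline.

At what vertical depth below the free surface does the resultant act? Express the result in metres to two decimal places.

h_p = 7.36 m

γ = ρg = 1584 × 9.81 / 1000 = 15.53904 kN/m³.
The plate makes 28° with the vertical, i.e. θ = 90° − 28° = 62° to the horizontal. Measuring y along the incline from the free-surface line, vertical depth h = y·sinθ with sinθ = 0.882948.
The centroid is at the centre, 1 m below the top of the plate, so y_c = 7.3 + 1 = 8.3 m and h_c = 8.3 × 0.882948 = 7.32847 m.
A = π(1)² = 3.14159 m².
Resultant F = γ·h_c·A = 15.53904 × 7.32847 × 3.14159 = 357.756 kN.
I_c = πr⁴/4 = π × 1⁴/4 = 0.785398 m⁴.
Centre of pressure: y_p = y_c + I_c/(y_c·A) = 8.3 + 0.785398/(8.3 × 3.14159) = 8.3 + 0.0301205 = 8.33012 m along the plane.
Vertically, h_p = y_p·sinθ = 8.33012 × 0.882948 = 7.35506 m.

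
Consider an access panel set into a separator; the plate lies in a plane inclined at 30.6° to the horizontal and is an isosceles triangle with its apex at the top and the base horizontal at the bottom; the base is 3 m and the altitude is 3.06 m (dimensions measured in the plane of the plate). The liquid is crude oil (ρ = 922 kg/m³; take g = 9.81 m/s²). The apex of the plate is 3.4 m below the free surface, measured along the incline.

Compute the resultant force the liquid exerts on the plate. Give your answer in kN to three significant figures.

γ = ρg = 922 × 9.81 / 1000 = 9.04482 kN/m³.
Let θ = 30.6° be the plate's angle to the horizontal; measure y along the incline from where the plane meets the free surface. Vertical depth h = y·sinθ with sinθ = 0.509041.
With the apex up, the centroid sits 2h/3 = 2 × 3.06/3 = 2.04 m below the apex, so y_c = 3.4 + 2.04 = 5.44 m and h_c = 5.44 × 0.509041 = 2.76918 m.
A = ½ × 3 × 3.06 = 4.59 m².
Resultant F = γ·h_c·A = 9.04482 × 2.76918 × 4.59 = 114.965 kN.

F ≈ 115 kN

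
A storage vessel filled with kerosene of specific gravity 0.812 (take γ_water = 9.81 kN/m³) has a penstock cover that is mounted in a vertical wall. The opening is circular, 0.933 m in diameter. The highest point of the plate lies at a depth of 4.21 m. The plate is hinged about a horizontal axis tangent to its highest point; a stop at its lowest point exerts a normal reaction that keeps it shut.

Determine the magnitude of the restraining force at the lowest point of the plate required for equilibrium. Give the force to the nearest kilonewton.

γ = 0.812 × 9.81 = 7.96572 kN/m³.
The centroid is at the centre, 0.4665 m below the top of the plate, so the centroid depth is h_c = 4.21 + 0.4665 = 4.6765 m.
A = π(0.4665)² = 0.68368 m².
Resultant F = γ·h_c·A = 7.96572 × 4.6765 × 0.68368 = 25.4682 kN.
I_c = πr⁴/4 = π × 0.4665⁴/4 = 0.037196 m⁴.
Centre of pressure: y_p = y_c + I_c/(y_c·A) = 4.6765 + 0.037196/(4.6765 × 0.68368) = 4.6765 + 0.0116338 = 4.68813 m along the plane.
The resultant acts 0.4665 + 0.0116338 = 0.478134 m (along the plate) below the hinge at the top edge, so the moment about the hinge is M = F × 0.478134 = 25.4682 × 0.478134 = 12.1772 kN·m.
A normal force at the bottom, 0.933 m from the hinge, must supply this moment: P = 12.1772/0.933 = 13.0517 kN.

P ≈ 13 kN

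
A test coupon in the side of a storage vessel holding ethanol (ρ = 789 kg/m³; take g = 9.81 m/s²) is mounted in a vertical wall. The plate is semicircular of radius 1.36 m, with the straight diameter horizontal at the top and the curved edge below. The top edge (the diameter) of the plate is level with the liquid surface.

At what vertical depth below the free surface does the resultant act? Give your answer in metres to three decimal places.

γ = ρg = 789 × 9.81 / 1000 = 7.74009 kN/m³.
The centroid of a semicircle lies 4r/(3π) = 0.577202 m from the diameter, here below the top edge, so the centroid depth is h_c = 0.577202 m.
A = πr²/2 = π × 1.36²/2 = 2.90534 m².
Resultant F = γ·h_c·A = 7.74009 × 0.577202 × 2.90534 = 12.9799 kN.
I_c = (π/8 − 8/(9π))·r⁴ = 0.109757 × 1.36⁴ = 0.375481 m⁴.
Centre of pressure: y_p = y_c + I_c/(y_c·A) = 0.577202 + 0.375481/(0.577202 × 2.90534) = 0.577202 + 0.223905 = 0.801107 m along the plane.

h_p = 0.801 m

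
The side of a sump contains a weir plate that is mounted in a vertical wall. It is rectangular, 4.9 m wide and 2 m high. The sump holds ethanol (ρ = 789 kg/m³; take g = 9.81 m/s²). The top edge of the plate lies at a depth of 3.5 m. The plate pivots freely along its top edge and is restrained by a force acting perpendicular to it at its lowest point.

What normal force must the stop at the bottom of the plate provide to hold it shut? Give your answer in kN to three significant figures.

P ≈ 183 kN

γ = ρg = 789 × 9.81 / 1000 = 7.74009 kN/m³.
The centroid lies 2/2 = 1 m below the top edge, so the centroid depth is h_c = 3.5 + 1 = 4.5 m.
A = 4.9 × 2 = 9.8 m².
Resultant F = γ·h_c·A = 7.74009 × 4.5 × 9.8 = 341.338 kN.
I_c = b·h³/12 = 4.9 × 2³/12 = 3.26667 m⁴.
Centre of pressure: y_p = y_c + I_c/(y_c·A) = 4.5 + 3.26667/(4.5 × 9.8) = 4.5 + 0.0740741 = 4.57407 m along the plane.
The resultant acts 1 + 0.0740741 = 1.07407 m (along the plate) below the hinge at the top edge, so the moment about the hinge is M = F × 1.07407 = 341.338 × 1.07407 = 366.621 kN·m.
A normal force at the bottom, 2 m from the hinge, must supply this moment: P = 366.621/2 = 183.31 kN.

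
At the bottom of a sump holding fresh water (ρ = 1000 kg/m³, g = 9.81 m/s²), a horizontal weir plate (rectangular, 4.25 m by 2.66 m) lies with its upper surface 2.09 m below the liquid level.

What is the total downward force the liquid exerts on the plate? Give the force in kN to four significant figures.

γ = ρg = 1000 × 9.81 = 9810 N/m³ = 9.81 kN/m³.
The plate is horizontal, so pressure is uniform at p = γ·h = 9.81 × 2.09 = 20.5029 kN/m².
A = 4.25 × 2.66 = 11.305 m².
F = p·A = 20.5029 × 11.305 = 231.785 kN.

F ≈ 231.8 kN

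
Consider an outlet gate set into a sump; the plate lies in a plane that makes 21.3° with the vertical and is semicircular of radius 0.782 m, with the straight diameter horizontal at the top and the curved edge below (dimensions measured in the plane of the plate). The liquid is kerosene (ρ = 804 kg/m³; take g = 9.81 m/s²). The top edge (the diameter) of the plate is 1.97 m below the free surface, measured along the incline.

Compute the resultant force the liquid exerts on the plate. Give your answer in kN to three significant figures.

F ≈ 16.2 kN

γ = ρg = 804 × 9.81 / 1000 = 7.88724 kN/m³.
The plate makes 21.3° with the vertical, i.e. θ = 90° − 21.3° = 68.7° to the horizontal. Measuring y along the incline from the free-surface line, vertical depth h = y·sinθ with sinθ = 0.931691.
The centroid of a semicircle lies 4r/(3π) = 0.331891 m from the diameter, here below the top edge, so y_c = 1.97 + 0.331891 = 2.30189 m and h_c = 2.30189 × 0.931691 = 2.14465 m.
A = πr²/2 = π × 0.782²/2 = 0.96058 m².
Resultant F = γ·h_c·A = 7.88724 × 2.14465 × 0.96058 = 16.2486 kN.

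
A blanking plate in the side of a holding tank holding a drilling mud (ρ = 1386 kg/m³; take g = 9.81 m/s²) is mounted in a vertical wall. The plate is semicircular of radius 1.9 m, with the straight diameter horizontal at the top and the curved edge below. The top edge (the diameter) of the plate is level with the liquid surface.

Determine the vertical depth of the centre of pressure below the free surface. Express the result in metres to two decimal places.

γ = ρg = 1386 × 9.81 / 1000 = 13.59666 kN/m³.
The centroid of a semicircle lies 4r/(3π) = 0.806385 m from the diameter, here below the top edge, so the centroid depth is h_c = 0.806385 m.
A = πr²/2 = π × 1.9²/2 = 5.67057 m².
Resultant F = γ·h_c·A = 13.59666 × 0.806385 × 5.67057 = 62.1729 kN.
I_c = (π/8 − 8/(9π))·r⁴ = 0.109757 × 1.9⁴ = 1.43036 m⁴.
Centre of pressure: y_p = y_c + I_c/(y_c·A) = 0.806385 + 1.43036/(0.806385 × 5.67057) = 0.806385 + 0.312807 = 1.11919 m along the plane.

h_p = 1.12 m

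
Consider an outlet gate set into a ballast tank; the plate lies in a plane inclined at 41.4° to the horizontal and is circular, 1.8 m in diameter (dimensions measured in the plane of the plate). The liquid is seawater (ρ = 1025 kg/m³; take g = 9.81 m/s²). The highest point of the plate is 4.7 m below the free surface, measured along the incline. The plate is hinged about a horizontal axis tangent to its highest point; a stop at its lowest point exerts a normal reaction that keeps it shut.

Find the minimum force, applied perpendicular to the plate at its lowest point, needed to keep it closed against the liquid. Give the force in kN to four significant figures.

γ = ρg = 1025 × 9.81 / 1000 = 10.05525 kN/m³.
Let θ = 41.4° be the plate's angle to the horizontal; measure y along the incline from where the plane meets the free surface. Vertical depth h = y·sinθ with sinθ = 0.661312.
The centroid is at the centre, 0.9 m below the top of the plate, so y_c = 4.7 + 0.9 = 5.6 m and h_c = 5.6 × 0.661312 = 3.70335 m.
A = π(0.9)² = 2.54469 m².
Resultant F = γ·h_c·A = 10.05525 × 3.70335 × 2.54469 = 94.7594 kN.
I_c = πr⁴/4 = π × 0.9⁴/4 = 0.5153 m⁴.
Centre of pressure: y_p = y_c + I_c/(y_c·A) = 5.6 + 0.5153/(5.6 × 2.54469) = 5.6 + 0.0361607 = 5.63616 m along the plane.
The resultant acts 0.9 + 0.0361607 = 0.936161 m (along the plate) below the hinge at the top edge, so the moment about the hinge is M = F × 0.936161 = 94.7594 × 0.936161 = 88.7101 kN·m.
A normal force at the bottom, 1.8 m from the hinge, must supply this moment: P = 88.7101/1.8 = 49.2834 kN.

P ≈ 49.28 kN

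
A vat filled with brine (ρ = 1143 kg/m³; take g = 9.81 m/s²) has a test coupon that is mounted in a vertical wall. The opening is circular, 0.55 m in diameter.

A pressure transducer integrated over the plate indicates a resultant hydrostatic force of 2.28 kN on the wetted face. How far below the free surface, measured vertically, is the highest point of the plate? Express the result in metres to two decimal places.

γ = ρg = 1143 × 9.81 / 1000 = 11.21283 kN/m³.
A = π(0.275)² = 0.237583 m².
From F = γ·h_c·A, the centroid depth is h_c = 2.28/(11.21283 × 0.237583) = 0.855863 m.
The centroid is at the centre, 0.275 m below the top of the plate, so the highest point sits at h_top = 0.855863 − 0.275 = 0.580863 m below the surface.

d_top ≈ 0.58 m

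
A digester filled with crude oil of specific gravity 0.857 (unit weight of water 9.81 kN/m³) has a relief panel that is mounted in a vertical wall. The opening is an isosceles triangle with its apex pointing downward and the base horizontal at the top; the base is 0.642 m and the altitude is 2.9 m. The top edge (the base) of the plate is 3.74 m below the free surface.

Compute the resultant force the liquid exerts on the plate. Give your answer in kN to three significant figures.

F ≈ 36.8 kN

γ = 0.857 × 9.81 = 8.40717 kN/m³.
With the apex down, the centroid sits h/3 = 2.9/3 = 0.966667 m below the base (the top edge), so the centroid depth is h_c = 3.74 + 0.966667 = 4.70667 m.
A = ½ × 0.642 × 2.9 = 0.9309 m².
Resultant F = γ·h_c·A = 8.40717 × 4.70667 × 0.9309 = 36.8355 kN.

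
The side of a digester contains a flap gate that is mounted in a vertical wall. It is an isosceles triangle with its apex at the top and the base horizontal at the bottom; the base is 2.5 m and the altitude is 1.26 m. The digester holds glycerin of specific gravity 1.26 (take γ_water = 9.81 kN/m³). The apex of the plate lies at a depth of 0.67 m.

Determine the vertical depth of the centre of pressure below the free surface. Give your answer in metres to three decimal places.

γ = 1.26 × 9.81 = 12.3606 kN/m³.
With the apex up, the centroid sits 2h/3 = 2 × 1.26/3 = 0.84 m below the apex, so the centroid depth is h_c = 0.67 + 0.84 = 1.51 m.
A = ½ × 2.5 × 1.26 = 1.575 m².
Resultant F = γ·h_c·A = 12.3606 × 1.51 × 1.575 = 29.3966 kN.
I_c = b·h³/36 = 2.5 × 1.26³/36 = 0.138915 m⁴.
Centre of pressure: y_p = y_c + I_c/(y_c·A) = 1.51 + 0.138915/(1.51 × 1.575) = 1.51 + 0.0584106 = 1.56841 m along the plane.

h_p = 1.568 m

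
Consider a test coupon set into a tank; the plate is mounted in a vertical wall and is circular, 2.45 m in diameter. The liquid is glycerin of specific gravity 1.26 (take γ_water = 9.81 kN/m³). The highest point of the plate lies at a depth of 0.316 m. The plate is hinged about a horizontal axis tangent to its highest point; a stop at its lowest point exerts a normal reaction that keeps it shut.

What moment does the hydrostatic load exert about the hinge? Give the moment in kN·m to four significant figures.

γ = 1.26 × 9.81 = 12.3606 kN/m³.
The centroid is at the centre, 1.225 m below the top of the plate, so the centroid depth is h_c = 0.316 + 1.225 = 1.541 m.
A = π(1.225)² = 4.71435 m².
Resultant F = γ·h_c·A = 12.3606 × 1.541 × 4.71435 = 89.7975 kN.
I_c = πr⁴/4 = π × 1.225⁴/4 = 1.76862 m⁴.
Centre of pressure: y_p = y_c + I_c/(y_c·A) = 1.541 + 1.76862/(1.541 × 4.71435) = 1.541 + 0.24345 = 1.78445 m along the plane.
The resultant acts 1.225 + 0.24345 = 1.46845 m (along the plate) below the hinge at the top edge, so the moment about the hinge is M = F × 1.46845 = 89.7975 × 1.46845 = 131.863 kN·m.

M ≈ 131.9 kN·m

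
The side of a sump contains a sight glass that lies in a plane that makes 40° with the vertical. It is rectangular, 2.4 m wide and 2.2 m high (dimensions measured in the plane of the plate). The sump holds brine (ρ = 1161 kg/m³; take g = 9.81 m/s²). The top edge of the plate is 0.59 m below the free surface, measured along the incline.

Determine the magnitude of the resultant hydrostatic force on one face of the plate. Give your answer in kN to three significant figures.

F ≈ 77.9 kN

γ = ρg = 1161 × 9.81 / 1000 = 11.38941 kN/m³.
The plate makes 40° with the vertical, i.e. θ = 90° − 40° = 50° to the horizontal. Measuring y along the incline from the free-surface line, vertical depth h = y·sinθ with sinθ = 0.766044.
The centroid lies 2.2/2 = 1.1 m below the top edge, so y_c = 0.59 + 1.1 = 1.69 m and h_c = 1.69 × 0.766044 = 1.29461 m.
A = 2.4 × 2.2 = 5.28 m².
Resultant F = γ·h_c·A = 11.38941 × 1.29461 × 5.28 = 77.8528 kN.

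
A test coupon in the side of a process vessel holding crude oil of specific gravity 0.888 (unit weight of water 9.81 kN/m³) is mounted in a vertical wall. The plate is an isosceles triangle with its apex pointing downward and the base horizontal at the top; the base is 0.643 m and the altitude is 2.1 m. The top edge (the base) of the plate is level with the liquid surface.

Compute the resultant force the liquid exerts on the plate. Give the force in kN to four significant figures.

F ≈ 4.117 kN

γ = 0.888 × 9.81 = 8.71128 kN/m³.
With the apex down, the centroid sits h/3 = 2.1/3 = 0.7 m below the base (the top edge), so the centroid depth is h_c = 0.7 m.
A = ½ × 0.643 × 2.1 = 0.67515 m².
Resultant F = γ·h_c·A = 8.71128 × 0.7 × 0.67515 = 4.11699 kN.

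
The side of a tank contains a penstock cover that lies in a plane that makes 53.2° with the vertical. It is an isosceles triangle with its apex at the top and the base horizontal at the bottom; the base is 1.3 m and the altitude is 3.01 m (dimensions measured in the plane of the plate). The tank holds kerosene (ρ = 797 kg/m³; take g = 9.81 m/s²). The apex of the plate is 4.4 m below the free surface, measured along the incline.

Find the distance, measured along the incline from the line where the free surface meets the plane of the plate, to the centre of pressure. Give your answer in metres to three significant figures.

y_p = 6.49 m

γ = ρg = 797 × 9.81 / 1000 = 7.81857 kN/m³.
The plate makes 53.2° with the vertical, i.e. θ = 90° − 53.2° = 36.8° to the horizontal. Measuring y along the incline from the free-surface line, vertical depth h = y·sinθ with sinθ = 0.599024.
With the apex up, the centroid sits 2h/3 = 2 × 3.01/3 = 2.00667 m below the apex, so y_c = 4.4 + 2.00667 = 6.40667 m and h_c = 6.40667 × 0.599024 = 3.83775 m.
A = ½ × 1.3 × 3.01 = 1.9565 m².
Resultant F = γ·h_c·A = 7.81857 × 3.83775 × 1.9565 = 58.7062 kN.
I_c = b·h³/36 = 1.3 × 3.01³/36 = 0.984783 m⁴.
Centre of pressure: y_p = y_c + I_c/(y_c·A) = 6.40667 + 0.984783/(6.40667 × 1.9565) = 6.40667 + 0.0785649 = 6.48523 m along the plane.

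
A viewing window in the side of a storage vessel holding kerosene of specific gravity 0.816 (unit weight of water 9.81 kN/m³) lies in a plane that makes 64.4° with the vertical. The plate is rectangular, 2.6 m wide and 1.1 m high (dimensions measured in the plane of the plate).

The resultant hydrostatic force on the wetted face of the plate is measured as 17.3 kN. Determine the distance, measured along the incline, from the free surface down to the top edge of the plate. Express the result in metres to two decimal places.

y_top ≈ 1.20 m

γ = 0.816 × 9.81 = 8.00496 kN/m³.
A = 2.6 × 1.1 = 2.86 m².
From F = γ·h_c·A, the centroid depth is h_c = 17.3/(8.00496 × 2.86) = 0.75565 m.
The plate makes 64.4° with the vertical, i.e. θ = 90° − 64.4° = 25.6° to the horizontal. Measuring y along the incline from the free-surface line, vertical depth h = y·sinθ with sinθ = 0.432086.
Along the incline, y_c = h_c/sinθ = 0.75565/0.432086 = 1.74884 m.
The centroid lies 1.1/2 = 0.55 m below the top edge, so the top edge sits at y_top = 1.74884 − 0.55 = 1.19884 m along the incline.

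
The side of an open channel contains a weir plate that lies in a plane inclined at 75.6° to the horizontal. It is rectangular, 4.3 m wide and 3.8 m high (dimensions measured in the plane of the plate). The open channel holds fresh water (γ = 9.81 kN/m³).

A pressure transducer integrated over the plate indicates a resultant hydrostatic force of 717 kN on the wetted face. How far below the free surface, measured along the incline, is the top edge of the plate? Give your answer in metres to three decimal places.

γ = 9.81 kN/m³.
A = 4.3 × 3.8 = 16.34 m².
From F = γ·h_c·A, the centroid depth is h_c = 717/(9.81 × 16.34) = 4.47299 m.
Let θ = 75.6° be the plate's angle to the horizontal; measure y along the incline from where the plane meets the free surface. Vertical depth h = y·sinθ with sinθ = 0.968583.
Along the incline, y_c = h_c/sinθ = 4.47299/0.968583 = 4.61808 m.
The centroid lies 3.8/2 = 1.9 m below the top edge, so the top edge sits at y_top = 4.61808 − 1.9 = 2.71808 m along the incline.

y_top ≈ 2.718 m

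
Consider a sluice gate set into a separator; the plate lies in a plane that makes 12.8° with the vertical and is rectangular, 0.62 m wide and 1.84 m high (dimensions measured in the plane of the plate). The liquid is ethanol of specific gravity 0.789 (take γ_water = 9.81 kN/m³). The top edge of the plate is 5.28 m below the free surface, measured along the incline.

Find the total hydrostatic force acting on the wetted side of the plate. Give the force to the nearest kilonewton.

γ = 0.789 × 9.81 = 7.74009 kN/m³.
The plate makes 12.8° with the vertical, i.e. θ = 90° − 12.8° = 77.2° to the horizontal. Measuring y along the incline from the free-surface line, vertical depth h = y·sinθ with sinθ = 0.975149.
The centroid lies 1.84/2 = 0.92 m below the top edge, so y_c = 5.28 + 0.92 = 6.2 m and h_c = 6.2 × 0.975149 = 6.04592 m.
A = 0.62 × 1.84 = 1.1408 m².
Resultant F = γ·h_c·A = 7.74009 × 6.04592 × 1.1408 = 53.3848 kN.

F ≈ 53 kN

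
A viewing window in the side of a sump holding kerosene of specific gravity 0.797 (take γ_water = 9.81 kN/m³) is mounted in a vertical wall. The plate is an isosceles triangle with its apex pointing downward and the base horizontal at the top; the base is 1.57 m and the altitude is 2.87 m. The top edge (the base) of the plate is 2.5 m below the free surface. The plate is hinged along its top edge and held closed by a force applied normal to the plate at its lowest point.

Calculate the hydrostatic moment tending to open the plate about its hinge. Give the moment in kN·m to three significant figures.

γ = 0.797 × 9.81 = 7.81857 kN/m³.
With the apex down, the centroid sits h/3 = 2.87/3 = 0.956667 m below the base (the top edge), so the centroid depth is h_c = 2.5 + 0.956667 = 3.45667 m.
A = ½ × 1.57 × 2.87 = 2.25295 m².
Resultant F = γ·h_c·A = 7.81857 × 3.45667 × 2.25295 = 60.8887 kN.
I_c = b·h³/36 = 1.57 × 2.87³/36 = 1.03096 m⁴.
Centre of pressure: y_p = y_c + I_c/(y_c·A) = 3.45667 + 1.03096/(3.45667 × 2.25295) = 3.45667 + 0.132383 = 3.58905 m along the plane.
The resultant acts 0.956667 + 0.132383 = 1.08905 m (along the plate) below the hinge at the top edge, so the moment about the hinge is M = F × 1.08905 = 60.8887 × 1.08905 = 66.3108 kN·m.

M ≈ 66.3 kN·m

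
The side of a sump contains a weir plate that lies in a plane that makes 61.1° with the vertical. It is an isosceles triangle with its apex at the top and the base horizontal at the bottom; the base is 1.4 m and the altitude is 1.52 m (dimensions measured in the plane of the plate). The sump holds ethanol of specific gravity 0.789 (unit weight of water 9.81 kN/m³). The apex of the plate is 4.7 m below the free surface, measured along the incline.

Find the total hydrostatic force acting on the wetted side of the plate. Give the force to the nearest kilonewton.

F ≈ 23 kN

γ = 0.789 × 9.81 = 7.74009 kN/m³.
The plate makes 61.1° with the vertical, i.e. θ = 90° − 61.1° = 28.9° to the horizontal. Measuring y along the incline from the free-surface line, vertical depth h = y·sinθ with sinθ = 0.483282.
With the apex up, the centroid sits 2h/3 = 2 × 1.52/3 = 1.01333 m below the apex, so y_c = 4.7 + 1.01333 = 5.71333 m and h_c = 5.71333 × 0.483282 = 2.76115 m.
A = ½ × 1.4 × 1.52 = 1.064 m².
Resultant F = γ·h_c·A = 7.74009 × 2.76115 × 1.064 = 22.7393 kN.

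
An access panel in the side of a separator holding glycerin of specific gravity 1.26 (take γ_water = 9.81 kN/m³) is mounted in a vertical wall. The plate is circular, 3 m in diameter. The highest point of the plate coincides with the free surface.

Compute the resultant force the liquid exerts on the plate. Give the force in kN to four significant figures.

F ≈ 131.1 kN

γ = 1.26 × 9.81 = 12.3606 kN/m³.
The centroid is at the centre, 1.5 m below the top of the plate, so the centroid depth is h_c = 1.5 m.
A = π(1.5)² = 7.06858 m².
Resultant F = γ·h_c·A = 12.3606 × 1.5 × 7.06858 = 131.058 kN.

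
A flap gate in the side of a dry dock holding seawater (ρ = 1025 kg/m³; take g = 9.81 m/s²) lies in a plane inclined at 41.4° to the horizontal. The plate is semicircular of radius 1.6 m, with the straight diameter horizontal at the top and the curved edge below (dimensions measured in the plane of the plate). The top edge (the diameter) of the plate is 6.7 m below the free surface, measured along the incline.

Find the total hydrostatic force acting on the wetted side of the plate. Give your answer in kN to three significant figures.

γ = ρg = 1025 × 9.81 / 1000 = 10.05525 kN/m³.
Let θ = 41.4° be the plate's angle to the horizontal; measure y along the incline from where the plane meets the free surface. Vertical depth h = y·sinθ with sinθ = 0.661312.
The centroid of a semicircle lies 4r/(3π) = 0.679061 m from the diameter, here below the top edge, so y_c = 6.7 + 0.679061 = 7.37906 m and h_c = 7.37906 × 0.661312 = 4.87986 m.
A = πr²/2 = π × 1.6²/2 = 4.02124 m².
Resultant F = γ·h_c·A = 10.05525 × 4.87986 × 4.02124 = 197.315 kN.

F ≈ 197 kN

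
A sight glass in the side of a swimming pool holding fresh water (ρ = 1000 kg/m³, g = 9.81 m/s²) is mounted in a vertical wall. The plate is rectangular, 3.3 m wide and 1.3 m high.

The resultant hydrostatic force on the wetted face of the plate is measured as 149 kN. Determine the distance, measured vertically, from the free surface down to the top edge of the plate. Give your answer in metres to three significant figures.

γ = ρg = 1000 × 9.81 = 9810 N/m³ = 9.81 kN/m³.
A = 3.3 × 1.3 = 4.29 m².
From F = γ·h_c·A, the centroid depth is h_c = 149/(9.81 × 4.29) = 3.54046 m.
The centroid lies 1.3/2 = 0.65 m below the top edge, so the top edge sits at h_top = 3.54046 − 0.65 = 2.89046 m below the surface.

d_top ≈ 2.89 m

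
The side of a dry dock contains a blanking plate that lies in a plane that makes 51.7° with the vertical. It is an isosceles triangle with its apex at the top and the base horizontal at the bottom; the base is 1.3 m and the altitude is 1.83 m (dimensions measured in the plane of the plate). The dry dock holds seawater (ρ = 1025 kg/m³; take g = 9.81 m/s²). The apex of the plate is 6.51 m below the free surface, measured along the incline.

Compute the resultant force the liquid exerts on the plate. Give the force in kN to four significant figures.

F ≈ 57.30 kN

γ = ρg = 1025 × 9.81 / 1000 = 10.05525 kN/m³.
The plate makes 51.7° with the vertical, i.e. θ = 90° − 51.7° = 38.3° to the horizontal. Measuring y along the incline from the free-surface line, vertical depth h = y·sinθ with sinθ = 0.619779.
With the apex up, the centroid sits 2h/3 = 2 × 1.83/3 = 1.22 m below the apex, so y_c = 6.51 + 1.22 = 7.73 m and h_c = 7.73 × 0.619779 = 4.79089 m.
A = ½ × 1.3 × 1.83 = 1.1895 m².
Resultant F = γ·h_c·A = 10.05525 × 4.79089 × 1.1895 = 57.3025 kN.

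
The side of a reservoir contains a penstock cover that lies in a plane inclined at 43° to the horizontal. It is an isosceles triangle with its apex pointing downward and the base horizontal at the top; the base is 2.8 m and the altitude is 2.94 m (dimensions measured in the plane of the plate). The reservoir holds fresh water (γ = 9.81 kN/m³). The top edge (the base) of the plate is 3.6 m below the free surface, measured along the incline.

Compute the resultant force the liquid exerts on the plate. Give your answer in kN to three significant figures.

γ = 9.81 kN/m³.
Let θ = 43° be the plate's angle to the horizontal; measure y along the incline from where the plane meets the free surface. Vertical depth h = y·sinθ with sinθ = 0.681998.
With the apex down, the centroid sits h/3 = 2.94/3 = 0.98 m below the base (the top edge), so y_c = 3.6 + 0.98 = 4.58 m and h_c = 4.58 × 0.681998 = 3.12355 m.
A = ½ × 2.8 × 2.94 = 4.116 m².
Resultant F = γ·h_c·A = 9.81 × 3.12355 × 4.116 = 126.123 kN.

F ≈ 126 kN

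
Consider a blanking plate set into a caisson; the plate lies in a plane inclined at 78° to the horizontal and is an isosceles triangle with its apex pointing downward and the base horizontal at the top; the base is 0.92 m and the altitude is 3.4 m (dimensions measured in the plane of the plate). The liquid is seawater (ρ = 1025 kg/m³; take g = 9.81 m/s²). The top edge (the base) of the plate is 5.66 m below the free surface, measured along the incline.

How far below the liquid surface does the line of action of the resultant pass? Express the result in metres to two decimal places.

h_p = 6.74 m

γ = ρg = 1025 × 9.81 / 1000 = 10.05525 kN/m³.
Let θ = 78° be the plate's angle to the horizontal; measure y along the incline from where the plane meets the free surface. Vertical depth h = y·sinθ with sinθ = 0.978148.
With the apex down, the centroid sits h/3 = 3.4/3 = 1.13333 m below the base (the top edge), so y_c = 5.66 + 1.13333 = 6.79333 m and h_c = 6.79333 × 0.978148 = 6.64488 m.
A = ½ × 0.92 × 3.4 = 1.564 m².
Resultant F = γ·h_c·A = 10.05525 × 6.64488 × 1.564 = 104.5 kN.
I_c = b·h³/36 = 0.92 × 3.4³/36 = 1.00444 m⁴.
Centre of pressure: y_p = y_c + I_c/(y_c·A) = 6.79333 + 1.00444/(6.79333 × 1.564) = 6.79333 + 0.0945376 = 6.88787 m along the plane.
Vertically, h_p = y_p·sinθ = 6.88787 × 0.978148 = 6.73736 m.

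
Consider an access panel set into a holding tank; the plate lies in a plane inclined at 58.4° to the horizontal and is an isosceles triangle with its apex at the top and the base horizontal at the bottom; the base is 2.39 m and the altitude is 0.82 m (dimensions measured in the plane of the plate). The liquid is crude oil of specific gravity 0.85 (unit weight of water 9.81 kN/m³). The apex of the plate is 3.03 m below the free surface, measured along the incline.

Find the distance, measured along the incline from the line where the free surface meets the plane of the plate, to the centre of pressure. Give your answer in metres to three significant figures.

y_p = 3.59 m

γ = 0.85 × 9.81 = 8.3385 kN/m³.
Let θ = 58.4° be the plate's angle to the horizontal; measure y along the incline from where the plane meets the free surface. Vertical depth h = y·sinθ with sinθ = 0.851727.
With the apex up, the centroid sits 2h/3 = 2 × 0.82/3 = 0.546667 m below the apex, so y_c = 3.03 + 0.546667 = 3.57667 m and h_c = 3.57667 × 0.851727 = 3.04635 m.
A = ½ × 2.39 × 0.82 = 0.9799 m².
Resultant F = γ·h_c·A = 8.3385 × 3.04635 × 0.9799 = 24.8914 kN.
I_c = b·h³/36 = 2.39 × 0.82³/36 = 0.0366047 m⁴.
Centre of pressure: y_p = y_c + I_c/(y_c·A) = 3.57667 + 0.0366047/(3.57667 × 0.9799) = 3.57667 + 0.0104442 = 3.58711 m along the plane.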